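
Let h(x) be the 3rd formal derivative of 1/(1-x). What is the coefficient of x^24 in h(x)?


Differentiating 3 times: d^3/dx^3 [1/(1-x)] = 3!/(1-x)^4.
The expansion 1/(1-x)^4 = sum_{k>=0} C(k+3, 3) x^k, so the coefficient of x^n in 3!/(1-x)^4 is 3! * C(n+3, 3).
For n = 24: 6 * C(27, 3) = 6 * 2925 = 17550

17550


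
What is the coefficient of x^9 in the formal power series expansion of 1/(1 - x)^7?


The negative binomial / multiset identity is
1/(1 - x)^r = sum_{k>=0} C(k + r - 1, r - 1) x^k.
Here r = 7 and k = 9, so the coefficient is
C(9 + 6, 6) = C(15, 6)
= 5005

5005


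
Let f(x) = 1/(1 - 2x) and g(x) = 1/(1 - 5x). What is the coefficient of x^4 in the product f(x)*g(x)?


The coefficient of x^n in f*g is the Cauchy product: sum_{k=0}^{n} a^k * b^(n-k).
With a=2, b=5, n=4:
sum_{k=0}^{4} 2^k * 5^(4-k)
= 1031

1031


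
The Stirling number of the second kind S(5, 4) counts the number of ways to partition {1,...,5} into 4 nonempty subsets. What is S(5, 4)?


Using the explicit formula S(n,k) = (1/k!) sum_{j=0}^{k} (-1)^(k-j) C(k,j) j^n:
S(5, 4) = 10
Equivalently, S(n,k) is n! times the coefficient of x^n in the EGF (e^x - 1)^k / k!.

10


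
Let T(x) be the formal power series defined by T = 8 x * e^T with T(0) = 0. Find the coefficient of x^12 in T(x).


Apply the Lagrange inversion formula: if T = 8 x * phi(T) with phi(t) = e^t, then
[x^n] T = 8^n * (1/n) [t^(n-1)] phi(t)^n = 8^n * (1/n) [t^(n-1)] e^(n t) = 8^n * (1/n) * n^(n-1) / (n-1)! = 8^n * n^(n-1) / n!.
When c = 1 this is the Cayley count of rooted labeled trees on n vertices, divided by n!.
For n = 12: 8^12 * 12^11 / 12! = 68719476736 * 743008370688/479001600 = 205195258022068224/1925.

205195258022068224/1925


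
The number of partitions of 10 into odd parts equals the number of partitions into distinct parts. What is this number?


Computing partitions of 10 into odd parts (1, 3, 5, ...):
Using the generating function prod_{k>=0} 1/(1-x^(2k+1)),
the count is 10

10


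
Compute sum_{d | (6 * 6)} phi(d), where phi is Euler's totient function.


First, 6 * 6 = 36. One classical identity is sum_{d | n} phi(d) = n (each k in [1, n] has a unique gcd with n, and among the k's with gcd(k, n) = n/d there are phi(d) of them). So the sum equals 36. We also verify directly:
Divisors of 36: 1, 2, 3, 4, 6, 9, 12, 18, 36.
phi values: 1, 1, 2, 2, 2, 6, 4, 6, 12.
Sum = 36.

36


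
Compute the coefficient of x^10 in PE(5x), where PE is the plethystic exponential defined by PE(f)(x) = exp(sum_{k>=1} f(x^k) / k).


With f(x) = 5x, the exponent is sum_{k>=1} 5 x^k / k = 5 * (-ln(1 - x)). Exponentiating:
PE(5x) = exp(-5 ln(1 - x)) = 1/(1 - x)^5.
By the negative binomial expansion, [x^n] 1/(1 - x)^5 = C(n + 4, 4).
For n = 10: C(14, 4) = 1001.

1001


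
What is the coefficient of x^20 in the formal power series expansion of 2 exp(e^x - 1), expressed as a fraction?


exp(e^x - 1) is the exponential generating function for the Bell numbers Bell_k: exp(e^x - 1) = sum_{k>=0} Bell_k x^k / k!.
So the coefficient of x^20 in 2 exp(e^x - 1) is 2 Bell_20 / 20!.
Computing: Bell_20 = 51724158235372 and 20! = 2432902008176640000, giving
2 * 51724158235372/2432902008176640000 = 263898766507/6206382673920000.

263898766507/6206382673920000


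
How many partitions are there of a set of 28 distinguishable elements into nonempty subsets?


Bell_28 can be computed from the Bell triangle or from Dobinski's identity Bell_n = (1/e) * sum_{k>=0} k^n / k!.
Computing Bell_28 = 6160539404599934652455.

6160539404599934652455


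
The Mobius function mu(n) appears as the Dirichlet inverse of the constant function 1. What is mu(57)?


57 = 3 * 19 (all distinct primes).
mu(57) = (-1)^2 = 1

1


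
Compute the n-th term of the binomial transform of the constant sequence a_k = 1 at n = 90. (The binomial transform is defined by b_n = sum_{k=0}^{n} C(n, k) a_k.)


With a_k = 1 for all k, b_n = sum_{k=0}^{n} C(n, k) = 2^n by the binomial theorem.
For n = 90: 2^90 = 1237940039285380274899124224.

1237940039285380274899124224


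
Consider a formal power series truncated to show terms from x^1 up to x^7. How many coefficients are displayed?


From x^1 to x^7 inclusive, the count is 7 - 1 + 1 = 7.

7


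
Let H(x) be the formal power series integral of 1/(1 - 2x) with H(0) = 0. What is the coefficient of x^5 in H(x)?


1/(1 - 2x) = sum_{k>=0} 2^k x^k. Integrating termwise with H(0) = 0:
H(x) = sum_{k>=0} 2^k x^(k+1) / (k+1) = sum_{m>=1} 2^(m-1) x^m / m.
For m = 5: 2^4/5 = 16/5 = 16/5.

16/5


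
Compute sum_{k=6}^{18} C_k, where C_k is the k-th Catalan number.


C_6 through C_18: 132, 429, 1430, 4862, 16796, 58786, 208012, 742900, 2674440, 9694845, 35357670, 129644790, 477638700
Sum = 132 + 429 + 1430 + 4862 + 16796 + 58786 + 208012 + 742900 + 2674440 + 9694845 + 35357670 + 129644790 + 477638700
= 656043792

656043792


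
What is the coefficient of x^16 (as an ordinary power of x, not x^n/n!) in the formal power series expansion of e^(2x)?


The exponential series is e^y = sum_{k>=0} y^k / k!. Substituting y = 2x gives
e^(2x) = sum_{k>=0} 2^k x^k / k!.
So the coefficient of x^n is a^n/n! with a = 2, n = 16:
2^16 / 16! = 65536/20922789888000 = 2/638512875

2/638512875


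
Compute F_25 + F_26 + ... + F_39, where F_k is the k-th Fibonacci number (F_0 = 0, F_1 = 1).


Use the identity sum_{k=0}^{N} F_k = F_{N+2} - 1 (which follows from F_{k+2} - F_{k+1} = F_k). Then
sum_{k=25}^{39} F_k = (F_{41} - 1) - (F_{26} - 1) = F_{41} - F_{26}.
Computing: F_{41} = 165580141, F_{26} = 121393, so
Sum = 165580141 - 121393 = 165458748.

165458748


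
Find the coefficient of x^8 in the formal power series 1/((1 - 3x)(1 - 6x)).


By partial fractions or Cauchy convolution:
The coefficient equals sum_{k=0}^{8} 3^k * 6^(8-k).
= 3352671

3352671


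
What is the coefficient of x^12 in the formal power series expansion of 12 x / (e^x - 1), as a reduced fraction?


The exponential generating function for Bernoulli numbers is
x / (e^x - 1) = sum_{k>=0} B_k x^k / k!.
So the coefficient of x^12 in 12 x / (e^x - 1) is 12 B_12 / 12!.
Computing: B_12 = -691/2730, 12! = 479001600, giving
12 * -691/2730 / 479001600 = -691/108972864000.

-691/108972864000


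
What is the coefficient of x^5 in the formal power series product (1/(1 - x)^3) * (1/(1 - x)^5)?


Combine the factors: (1/(1 - x)^3) * (1/(1 - x)^5) = 1/(1 - x)^8.
Then use 1/(1 - x)^r = sum_{k>=0} C(k + r - 1, r - 1) x^k with r = 8 and k = 5:
C(12, 7) = 792.

792


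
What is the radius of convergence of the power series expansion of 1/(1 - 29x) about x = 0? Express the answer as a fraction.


Expanding 1/(1 - 29x) = sum_{k>=0} 29^k x^k, the series converges when |29x| < 1, i.e., |x| < 1/29.
So the radius of convergence is 1/29 = 1/29.

1/29


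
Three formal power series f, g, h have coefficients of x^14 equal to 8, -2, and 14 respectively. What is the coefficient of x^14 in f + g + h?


Series addition is componentwise:
8 + -2 + 14
= 20

20


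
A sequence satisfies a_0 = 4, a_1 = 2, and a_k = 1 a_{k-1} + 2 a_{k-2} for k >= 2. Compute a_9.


The characteristic equation is t^2 - 1 t - 2 = 0, with roots r_1 = 2 and r_2 = -1 (so c_1 = r_1 + r_2, c_2 = -r_1 r_2 as required).
One can use the closed form a_n = A r_1^n + B r_2^n, but direct iteration is more reliable:
a_0 = 4, a_1 = 2, a_2 = 10, a_3 = 14, a_4 = 34, a_5 = 62, a_6 = 130, a_7 = 254, a_8 = 514, a_9 = 1022.
So a_9 = 1022.

1022


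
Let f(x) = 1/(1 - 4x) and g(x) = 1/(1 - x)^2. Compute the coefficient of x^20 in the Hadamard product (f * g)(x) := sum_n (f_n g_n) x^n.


f has coefficients f_k = 4^k. For g = 1/(1 - x)^2 the coefficient is g_k = C(k + 1, 1) = k + 1. The Hadamard coefficient is (f * g)_k = 4^k * (k + 1).
For k = 20: 4^20 * 21 = 1099511627776 * 21 = 23089744183296.

23089744183296


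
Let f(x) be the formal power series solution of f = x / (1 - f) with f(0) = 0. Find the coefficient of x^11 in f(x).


Apply Lagrange inversion: f = x * phi(f) with phi(t) = 1/(1 - t), so
[x^n] f = (1/n) [t^(n-1)] phi(t)^n = (1/n) [t^(n-1)] (1 - t)^(-n) = (1/n) C(2n - 2, n - 1) = C_{n-1}.
For n = 11: C_10 = C(20, 10) / 11 = 184756/11 = 16796 = 16796.

16796


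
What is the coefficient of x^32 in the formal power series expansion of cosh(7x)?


The Maclaurin series is cosh(t) = sum_{m>=0} t^(2m) / (2m)!, so substituting t = 7x, only even powers of x are nonzero, with coefficient of x^(2m) equal to 7^(2m) / (2m)!.
For x^32 the coefficient is 7^32/32! = 1104427674243920646305299201/263130836933693530167218012160000000 = 459986536544739960976801/109592185311825710190428160000000.

459986536544739960976801/109592185311825710190428160000000


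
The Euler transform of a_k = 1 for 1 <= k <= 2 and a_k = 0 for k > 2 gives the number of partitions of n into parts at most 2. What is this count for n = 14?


Partitions of 14 into parts at most 2:
Using generating function (1-x)^(-1)(1-x^2)^(-1),
the coefficient of x^14 = 8

8


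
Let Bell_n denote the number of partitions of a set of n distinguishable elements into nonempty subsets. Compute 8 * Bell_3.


Bell_3 can be computed from the Bell triangle or from Dobinski's identity Bell_n = (1/e) * sum_{k>=0} k^n / k!.
Computing Bell_3 = 5.
Then 8 * 5 = 40.

40


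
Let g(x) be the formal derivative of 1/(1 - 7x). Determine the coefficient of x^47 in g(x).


Differentiate termwise: d/dx sum_{k>=0} 7^k x^k = sum_{k>=1} k 7^k x^(k-1) = sum_{j>=0} (j+1) 7^(j+1) x^j.
Equivalently, d/dx [1/(1 - 7x)] = 7/(1 - 7x)^2.
For j = 47: 48 * 7^48 = 48 * 36703368217294125441230211032033660188801 = 1761761674430118021179050129537615689062448.

1761761674430118021179050129537615689062448


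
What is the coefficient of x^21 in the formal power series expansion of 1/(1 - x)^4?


The negative binomial / multiset identity is
1/(1 - x)^r = sum_{k>=0} C(k + r - 1, r - 1) x^k.
Here r = 4 and k = 21, so the coefficient is
C(21 + 3, 3) = C(24, 3)
= 2024

2024


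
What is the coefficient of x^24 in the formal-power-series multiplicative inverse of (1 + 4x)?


The inverse is 1/(1 + 4x). Apply the geometric identity 1/(1 - y) = sum_{k>=0} y^k with y = -4x:
1/(1 + 4x) = sum_{k>=0} (-4)^k x^k.
So the coefficient of x^24 is (-4)^24 = 281474976710656.

281474976710656


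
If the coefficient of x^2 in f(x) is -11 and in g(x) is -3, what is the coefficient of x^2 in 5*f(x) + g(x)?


Scalar multiplication scales coefficients: 5 * -11 = -55.
Then add the g coefficient: -55 + -3
= -58

-58


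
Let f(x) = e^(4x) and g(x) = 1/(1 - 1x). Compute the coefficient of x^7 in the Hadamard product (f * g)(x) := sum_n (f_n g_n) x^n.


Expanding: f_k = 4^k/k! (from e^(4x)) and g_k = 1^k (from 1/(1 - 1x)). So the Hadamard coefficient (f * g)_k = 4^k 1^k / k! = (4)^k / k!.
For k = 7: 4^7/7! = 16384/5040 = 1024/315.

1024/315


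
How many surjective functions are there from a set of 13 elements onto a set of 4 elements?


By inclusion-exclusion on which target elements are missed, the number of surjections from an n-set onto a k-set is
surj(n, k) = sum_{j=0}^{k} (-1)^j C(k, j) (k - j)^n.
Equivalently surj(n, k) = k! * S(n, k), where S(n, k) is the Stirling number of the second kind.
For n = 13, k = 4:
S(13, 4) = 2532530, so
surj = 4! * 2532530 = 24 * 2532530 = 60780720.

60780720


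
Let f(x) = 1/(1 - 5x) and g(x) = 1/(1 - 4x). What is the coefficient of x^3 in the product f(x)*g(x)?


The coefficient of x^n in f*g is the Cauchy product: sum_{k=0}^{n} a^k * b^(n-k).
With a=5, b=4, n=3:
sum_{k=0}^{3} 5^k * 4^(3-k)
= 369

369


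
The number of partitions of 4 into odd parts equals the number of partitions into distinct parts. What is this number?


Computing partitions of 4 into odd parts (1, 3, 5, ...):
Using the generating function prod_{k>=0} 1/(1-x^(2k+1)),
the count is 2

2


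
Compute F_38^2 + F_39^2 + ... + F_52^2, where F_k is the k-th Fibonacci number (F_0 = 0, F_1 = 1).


There is a standard identity sum_{k=0}^{N} F_k^2 = F_N * F_{N+1} (proved inductively from the telescoping relation F_k^2 = F_k F_{k+1} - F_{k-1} F_k). Then
sum_{k=38}^{52} F_k^2 = F_52 F_53 - F_37 F_38.
Computing: F_52 = 32951280099, F_53 = 53316291173, F_37 = 24157817, F_38 = 39088169.
Sum = 32951280099 * 53316291173 - 24157817 * 39088169 = 1756839099996530699054.

1756839099996530699054


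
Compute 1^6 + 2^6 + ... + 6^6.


This power sum has a closed form given by Faulhaber's formula
sum_{k=1}^{m} k^p = (1 / (p + 1)) * sum_{j=0}^{p} C(p + 1, j) B_j m^(p + 1 - j),
but for small m direct computation is fastest:
1 + 64 + 729 + 4096 + 15625 + 46656 = 67171.

67171


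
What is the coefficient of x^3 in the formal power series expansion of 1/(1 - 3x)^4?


The general identity 1/(1 - c x)^r = sum_{k>=0} c^k C(k + r - 1, r - 1) x^k follows by substituting y = c x into 1/(1 - y)^r = sum_{k>=0} C(k + r - 1, r - 1) y^k.
For c = 3, r = 4, k = 3:
3^3 * C(6, 3) = 27 * 20 = 540.

540


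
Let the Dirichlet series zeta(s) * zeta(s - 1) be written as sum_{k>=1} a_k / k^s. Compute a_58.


Convolution gives a_k = sum_{d | k} d * 1 = sum_{d | k} d = sigma(k), the sum of positive divisors of k.
For k = 58, the divisors are 1, 2, 29, 58, so
sigma(58) = 1 + 2 + 29 + 58 = 90.

90


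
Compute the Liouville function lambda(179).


The Liouville function is lambda(k) = (-1)^Omega(k), where Omega(k) counts the prime factors of k with multiplicity.
Factoring: 179 = 179, so Omega(179) = 1.
lambda(179) = (-1)^1 = -1.

-1


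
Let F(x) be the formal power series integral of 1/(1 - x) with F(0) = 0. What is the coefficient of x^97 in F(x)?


1/(1 - x) = sum_{k>=0} x^k. Integrating termwise and using F(0) = 0 gives
F(x) = sum_{k>=0} x^(k+1) / (k+1) = sum_{m>=1} x^m / m = -ln(1 - x).
So the coefficient of x^97 is 1/97 = 1/97.

1/97


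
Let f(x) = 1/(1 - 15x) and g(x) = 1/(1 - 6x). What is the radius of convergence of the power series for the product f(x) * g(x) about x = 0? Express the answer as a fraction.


The radius of 1/(1 - 15x) is 1/15 (nearest singularity at x = 1/15), and the radius of 1/(1 - 6x) is 1/6.
The product f(x)*g(x) = 1/((1 - 15x)(1 - 6x)) has singularities at both 1/15 and 1/6, so its radius of convergence is the distance to the nearest one:
min(1/15, 1/6) = 1/15.

1/15


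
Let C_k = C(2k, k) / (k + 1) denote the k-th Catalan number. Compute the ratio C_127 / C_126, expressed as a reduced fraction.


Using C_k = (2k)! / (k! (k+1)!), the ratio C_{k+1}/C_k simplifies to
C_{k+1}/C_k = [(2k+2)! / ((k+1)! (k+2)!)] * [k! (k+1)! / (2k)!]
 = (2k+2)(2k+1) / ((k+1)(k+2)) = 2(2k+1) / (k+2).
For k = 126: 2(2*126 + 1) / (126 + 2) = 506/128 = 253/64.

253/64


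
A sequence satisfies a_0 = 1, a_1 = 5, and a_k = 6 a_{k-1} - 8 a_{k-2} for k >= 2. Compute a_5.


The characteristic equation is t^2 - 6 t + 8 = 0, with roots r_1 = 4 and r_2 = 2 (so c_1 = r_1 + r_2, c_2 = -r_1 r_2 as required).
One can use the closed form a_n = A r_1^n + B r_2^n, but direct iteration is more reliable:
a_0 = 1, a_1 = 5, a_2 = 22, a_3 = 92, a_4 = 376, a_5 = 1520.
So a_5 = 1520.

1520


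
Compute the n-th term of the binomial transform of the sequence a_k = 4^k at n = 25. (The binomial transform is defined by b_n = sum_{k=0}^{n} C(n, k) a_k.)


With a_k = 4^k, b_n = sum_{k=0}^{n} C(n, k) 4^k = (1 + 4)^n by the binomial theorem.
For n = 25: (1 + 4)^25 = 5^25 = 298023223876953125.

298023223876953125


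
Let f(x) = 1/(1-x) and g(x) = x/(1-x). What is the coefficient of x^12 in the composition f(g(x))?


First simplify the composition: f(g(x)) = 1/(1 - x/(1-x)) = (1-x)/((1-x) - x) = (1-x)/(1-2x).
Now extract the coefficient. Write (1-x)/(1-2x) = 1/(1-2x) - x/(1-2x).
The coefficient of x^n in 1/(1-2x) is 2^n, and in x/(1-2x) is 2^(n-1) (for n >= 1).
So the coefficient of x^12 is 2^12 - 2^11 = 4096 - 2048 = 2048.

2048


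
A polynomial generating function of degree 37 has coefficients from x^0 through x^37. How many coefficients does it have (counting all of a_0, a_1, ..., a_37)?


A polynomial of degree 37 takes the form a_0 + a_1 x + ... + a_37 x^37.
The number of coefficients is 37 + 1 = 38.

38


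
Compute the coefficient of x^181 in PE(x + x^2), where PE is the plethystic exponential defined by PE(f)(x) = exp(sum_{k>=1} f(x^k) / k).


With f(x) = x + x^2, the exponent is sum_{k>=1} (x^k + x^(2k)) / k = -ln(1 - x) - ln(1 - x^2). Exponentiating:
PE(x + x^2) = 1 / ((1 - x)(1 - x^2)).
This is the generating function for partitions of n into parts of size 1 or 2. The number of 2's can be any j in 0..90, and the rest are 1's, so
[x^181] = floor(181/2) + 1 = 91.

91


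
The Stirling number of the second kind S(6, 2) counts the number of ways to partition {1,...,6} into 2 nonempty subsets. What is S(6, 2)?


Using the explicit formula S(n,k) = (1/k!) sum_{j=0}^{k} (-1)^(k-j) C(k,j) j^n:
S(6, 2) = 31
Equivalently, S(n,k) is n! times the coefficient of x^n in the EGF (e^x - 1)^k / k!.

31


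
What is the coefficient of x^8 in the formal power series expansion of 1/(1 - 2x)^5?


The general identity 1/(1 - c x)^r = sum_{k>=0} c^k C(k + r - 1, r - 1) x^k follows by substituting y = c x into 1/(1 - y)^r = sum_{k>=0} C(k + r - 1, r - 1) y^k.
For c = 2, r = 5, k = 8:
2^8 * C(12, 4) = 256 * 495 = 126720.

126720


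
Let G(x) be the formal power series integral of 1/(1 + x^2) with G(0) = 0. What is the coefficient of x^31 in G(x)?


1/(1 + x^2) = sum_{j>=0} (-1)^j x^(2j). Integrating termwise with G(0) = 0:
G(x) = sum_{j>=0} (-1)^j x^(2j+1) / (2j+1) = arctan(x).
Only odd powers are nonzero. For x^31 write 31 = 2*15 + 1, giving
(-1)^15 / 31 = -1/31 = -1/31.

-1/31


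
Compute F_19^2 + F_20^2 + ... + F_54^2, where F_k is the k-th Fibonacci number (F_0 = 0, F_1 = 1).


There is a standard identity sum_{k=0}^{N} F_k^2 = F_N * F_{N+1} (proved inductively from the telescoping relation F_k^2 = F_k F_{k+1} - F_{k-1} F_k). Then
sum_{k=19}^{54} F_k^2 = F_54 F_55 - F_18 F_19.
Computing: F_54 = 86267571272, F_55 = 139583862445, F_18 = 2584, F_19 = 4181.
Sum = 86267571272 * 139583862445 - 2584 * 4181 = 12041560801895070876336.

12041560801895070876336


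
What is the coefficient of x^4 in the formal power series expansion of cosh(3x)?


The Maclaurin series is cosh(t) = sum_{m>=0} t^(2m) / (2m)!, so substituting t = 3x, only even powers of x are nonzero, with coefficient of x^(2m) equal to 3^(2m) / (2m)!.
For x^4 the coefficient is 3^4/4! = 81/24 = 27/8.

27/8


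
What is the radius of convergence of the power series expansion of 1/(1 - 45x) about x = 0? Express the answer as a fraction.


Expanding 1/(1 - 45x) = sum_{k>=0} 45^k x^k, the series converges when |45x| < 1, i.e., |x| < 1/45.
So the radius of convergence is 1/45 = 1/45.

1/45


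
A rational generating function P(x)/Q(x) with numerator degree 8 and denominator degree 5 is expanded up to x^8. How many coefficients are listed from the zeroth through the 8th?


Expanding up to x^8 gives the coefficients for x^0, x^1, ..., x^8.
That is 8 + 1 = 9 coefficients in total.

9


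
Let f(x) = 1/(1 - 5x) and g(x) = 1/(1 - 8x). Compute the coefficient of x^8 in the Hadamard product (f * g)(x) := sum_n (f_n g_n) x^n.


f has coefficients f_k = 5^k and g has coefficients g_k = 8^k, so the Hadamard product has coefficient (f*g)_k = 5^k * 8^k = 40^k.
For k = 8: 40^8 = 6553600000000.

6553600000000


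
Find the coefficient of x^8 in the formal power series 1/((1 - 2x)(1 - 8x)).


By partial fractions or Cauchy convolution:
The coefficient equals sum_{k=0}^{8} 2^k * 8^(8-k).
= 22369536

22369536


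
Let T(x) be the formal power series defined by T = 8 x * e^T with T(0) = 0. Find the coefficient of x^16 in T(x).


Apply the Lagrange inversion formula: if T = 8 x * phi(T) with phi(t) = e^t, then
[x^n] T = 8^n * (1/n) [t^(n-1)] phi(t)^n = 8^n * (1/n) [t^(n-1)] e^(n t) = 8^n * (1/n) * n^(n-1) / (n-1)! = 8^n * n^(n-1) / n!.
When c = 1 this is the Cayley count of rooted labeled trees on n vertices, divided by n!.
For n = 16: 8^16 * 16^15 / 16! = 281474976710656 * 1152921504606846976/20922789888000 = 9903520314283042199192993792/638512875.

9903520314283042199192993792/638512875


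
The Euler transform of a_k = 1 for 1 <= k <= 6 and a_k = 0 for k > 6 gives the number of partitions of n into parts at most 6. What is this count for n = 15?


Partitions of 15 into parts at most 6:
Using generating function (1-x)^(-1)(1-x^2)^(-1)...(1-x^6)^(-1),
the coefficient of x^15 = 110

110


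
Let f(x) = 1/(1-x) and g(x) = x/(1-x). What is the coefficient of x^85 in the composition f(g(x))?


First simplify the composition: f(g(x)) = 1/(1 - x/(1-x)) = (1-x)/((1-x) - x) = (1-x)/(1-2x).
Now extract the coefficient. Write (1-x)/(1-2x) = 1/(1-2x) - x/(1-2x).
The coefficient of x^n in 1/(1-2x) is 2^n, and in x/(1-2x) is 2^(n-1) (for n >= 1).
So the coefficient of x^85 is 2^85 - 2^84 = 38685626227668133590597632 - 19342813113834066795298816 = 19342813113834066795298816.

19342813113834066795298816


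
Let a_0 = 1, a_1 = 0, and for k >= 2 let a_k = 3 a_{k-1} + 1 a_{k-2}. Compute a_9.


Iterating the recurrence forward:
a_0 = 1
a_1 = 0
a_2 = 3*0 + 1*1 = 1
a_3 = 3*1 + 1*0 = 3
a_4 = 3*3 + 1*1 = 10
a_5 = 3*10 + 1*3 = 33
a_6 = 3*33 + 1*10 = 109
a_7 = 3*109 + 1*33 = 360
a_8 = 3*360 + 1*109 = 1189
a_9 = 3*1189 + 1*360 = 3927
So a_9 = 3927.

3927


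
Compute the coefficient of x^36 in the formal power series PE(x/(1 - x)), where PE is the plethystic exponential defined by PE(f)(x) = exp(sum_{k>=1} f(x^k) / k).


For f(x) = x/(1 - x) we have
sum_{k>=1} f(x^k) / k = sum_{k>=1} (1/k) * x^k / (1 - x^k) = sum_{k, m >= 1} x^(k m) / k,
which after exponentiating simplifies to
PE(x/(1 - x)) = prod_{k>=1} 1 / (1 - x^k).
This is the generating function for the partition function p(n), so the coefficient of x^36 is p(36).
Computing p(36) by dynamic programming over parts 1, 2, ..., 36: p(36) = 17977.

17977


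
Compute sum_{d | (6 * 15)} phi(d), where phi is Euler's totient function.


First, 6 * 15 = 90. One classical identity is sum_{d | n} phi(d) = n (each k in [1, n] has a unique gcd with n, and among the k's with gcd(k, n) = n/d there are phi(d) of them). So the sum equals 90. We also verify directly:
Divisors of 90: 1, 2, 3, 5, 6, 9, 10, 15, 18, 30, 45, 90.
phi values: 1, 1, 2, 4, 2, 6, 4, 8, 6, 8, 24, 24.
Sum = 90.

90


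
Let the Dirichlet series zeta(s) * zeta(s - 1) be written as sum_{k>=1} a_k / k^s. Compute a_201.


Convolution gives a_k = sum_{d | k} d * 1 = sum_{d | k} d = sigma(k), the sum of positive divisors of k.
For k = 201, the divisors are 1, 3, 67, 201, so
sigma(201) = 1 + 3 + 67 + 201 = 272.

272


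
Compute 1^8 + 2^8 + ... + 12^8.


This power sum has a closed form given by Faulhaber's formula
sum_{k=1}^{m} k^p = (1 / (p + 1)) * sum_{j=0}^{p} C(p + 1, j) B_j m^(p + 1 - j),
but for small m direct computation is fastest:
1 + 256 + 6561 + 65536 + 390625 + 1679616 + 5764801 + 16777216 + 43046721 + 100000000 + 214358881 + 429981696 = 812071910.

812071910


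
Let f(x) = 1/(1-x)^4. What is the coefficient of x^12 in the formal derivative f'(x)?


Differentiate: d/dx [ 1/(1-x)^r ] = r / (1-x)^(r+1).
Here r = 4, so f'(x) = 4 / (1-x)^5.
The expansion of 1/(1-x)^(r+1) has coefficient of x^n equal to C(n+r, r).
So the coefficient of x^12 in f'(x) is
4 * C(16, 4) = 4 * 1820 = 7280

7280


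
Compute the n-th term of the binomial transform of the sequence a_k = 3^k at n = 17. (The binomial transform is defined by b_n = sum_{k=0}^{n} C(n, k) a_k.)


With a_k = 3^k, b_n = sum_{k=0}^{n} C(n, k) 3^k = (1 + 3)^n by the binomial theorem.
For n = 17: (1 + 3)^17 = 4^17 = 17179869184.

17179869184


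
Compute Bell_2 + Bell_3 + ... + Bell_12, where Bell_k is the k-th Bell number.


Recall Bell_k counts set partitions of a k-set (with Bell_0 = 1 by convention).
Bell_2 through Bell_12: 2, 5, 15, 52, 203, 877, 4140, 21147, 115975, 678570, 4213597
Sum = 2 + 5 + 15 + 52 + 203 + 877 + 4140 + 21147 + 115975 + 678570 + 4213597 = 5034583.

5034583


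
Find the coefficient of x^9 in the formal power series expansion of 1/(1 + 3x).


Write 1/(1 + c x) = 1/(1 - (-c) x) and apply the geometric-series identity
1/(1 - y) = sum_{k>=0} y^k to get 1/(1 + c x) = sum_{k>=0} (-c)^k x^k.
So the coefficient of x^k is (-c)^k = (-1)^k * c^k.
Here c = 3 and k = 9:
(-3)^9 = -1 * 19683 = -19683

-19683


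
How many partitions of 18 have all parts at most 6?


Using the generating function (1-x)^(-1)(1-x^2)^(-1)...(1-x^6)^(-1),
the coefficient of x^18 counts these restricted partitions.
Result = 199

199


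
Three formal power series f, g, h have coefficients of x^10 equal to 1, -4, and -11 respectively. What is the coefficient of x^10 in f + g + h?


Series addition is componentwise:
1 + -4 + -11
= -14

-14


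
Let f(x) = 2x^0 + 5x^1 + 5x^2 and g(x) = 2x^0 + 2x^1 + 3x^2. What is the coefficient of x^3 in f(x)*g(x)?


Cauchy product at x^3:
5*3 + 5*2
= 25

25


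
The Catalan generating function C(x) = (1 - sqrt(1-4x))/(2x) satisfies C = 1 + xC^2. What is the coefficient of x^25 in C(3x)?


Substituting x -> 3x scales the n-th coefficient by 3^n, so [x^25] C(3x) = 3^25 * C_25.
C_25 = C(2*25, 25)/(26) = 126410606437752/26 = 4861946401452.
So 3^25 * 4861946401452 = 847288609443 * 4861946401452 = 4119471805672662916111236.

4119471805672662916111236


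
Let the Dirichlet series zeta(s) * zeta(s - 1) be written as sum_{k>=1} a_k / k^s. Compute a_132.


Convolution gives a_k = sum_{d | k} d * 1 = sum_{d | k} d = sigma(k), the sum of positive divisors of k.
For k = 132, the divisors are 1, 2, 3, 4, 6, 11, 12, 22, 33, 44, 66, 132, so
sigma(132) = 1 + 2 + 3 + 4 + 6 + 11 + 12 + 22 + 33 + 44 + 66 + 132 = 336.

336


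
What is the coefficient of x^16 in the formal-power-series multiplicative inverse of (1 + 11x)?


The inverse is 1/(1 + 11x). Apply the geometric identity 1/(1 - y) = sum_{k>=0} y^k with y = -11x:
1/(1 + 11x) = sum_{k>=0} (-11)^k x^k.
So the coefficient of x^16 is (-11)^16 = 45949729863572161.

45949729863572161


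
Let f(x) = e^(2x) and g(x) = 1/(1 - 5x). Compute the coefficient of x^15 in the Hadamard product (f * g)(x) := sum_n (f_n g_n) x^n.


Expanding: f_k = 2^k/k! (from e^(2x)) and g_k = 5^k (from 1/(1 - 5x)). So the Hadamard coefficient (f * g)_k = 2^k 5^k / k! = (10)^k / k!.
For k = 15: 10^15/15! = 1000000000000000/1307674368000 = 3906250000/5108103.

3906250000/5108103


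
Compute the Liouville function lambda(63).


The Liouville function is lambda(k) = (-1)^Omega(k), where Omega(k) counts the prime factors of k with multiplicity.
Factoring: 63 = 3 * 3 * 7, so Omega(63) = 3.
lambda(63) = (-1)^3 = -1.

-1


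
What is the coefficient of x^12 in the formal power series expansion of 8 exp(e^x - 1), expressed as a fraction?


exp(e^x - 1) is the exponential generating function for the Bell numbers Bell_k: exp(e^x - 1) = sum_{k>=0} Bell_k x^k / k!.
So the coefficient of x^12 in 8 exp(e^x - 1) is 8 Bell_12 / 12!.
Computing: Bell_12 = 4213597 and 12! = 479001600, giving
8 * 4213597/479001600 = 4213597/59875200.

4213597/59875200


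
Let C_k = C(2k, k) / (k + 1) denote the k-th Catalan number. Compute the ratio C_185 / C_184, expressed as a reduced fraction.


Using C_k = (2k)! / (k! (k+1)!), the ratio C_{k+1}/C_k simplifies to
C_{k+1}/C_k = [(2k+2)! / ((k+1)! (k+2)!)] * [k! (k+1)! / (2k)!]
 = (2k+2)(2k+1) / ((k+1)(k+2)) = 2(2k+1) / (k+2).
For k = 184: 2(2*184 + 1) / (184 + 2) = 738/186 = 123/31.

123/31


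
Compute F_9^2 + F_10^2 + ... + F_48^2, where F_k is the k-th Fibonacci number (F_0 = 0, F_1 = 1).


There is a standard identity sum_{k=0}^{N} F_k^2 = F_N * F_{N+1} (proved inductively from the telescoping relation F_k^2 = F_k F_{k+1} - F_{k-1} F_k). Then
sum_{k=9}^{48} F_k^2 = F_48 F_49 - F_8 F_9.
Computing: F_48 = 4807526976, F_49 = 7778742049, F_8 = 21, F_9 = 34.
Sum = 4807526976 * 7778742049 - 21 * 34 = 37396512239913013110.

37396512239913013110


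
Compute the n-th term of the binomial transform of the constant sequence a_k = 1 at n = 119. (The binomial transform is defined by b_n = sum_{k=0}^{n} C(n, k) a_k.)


With a_k = 1 for all k, b_n = sum_{k=0}^{n} C(n, k) = 2^n by the binomial theorem.
For n = 119: 2^119 = 664613997892457936451903530140172288.

664613997892457936451903530140172288


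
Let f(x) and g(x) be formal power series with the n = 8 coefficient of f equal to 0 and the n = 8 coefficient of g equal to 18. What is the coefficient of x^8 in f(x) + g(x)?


Addition of formal power series is termwise.
The coefficient of x^8 in f + g = 0 + 18
= 18

18


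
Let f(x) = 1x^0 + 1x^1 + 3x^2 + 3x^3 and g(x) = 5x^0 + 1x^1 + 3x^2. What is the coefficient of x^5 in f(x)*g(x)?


Cauchy product at x^5:
3*3
= 9

9


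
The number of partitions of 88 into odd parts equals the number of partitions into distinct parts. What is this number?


Computing partitions of 88 into odd parts (1, 3, 5, ...):
Using the generating function prod_{k>=0} 1/(1-x^(2k+1)),
the count is 159046

159046


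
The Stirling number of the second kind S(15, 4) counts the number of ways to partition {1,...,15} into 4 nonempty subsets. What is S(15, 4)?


Using the explicit formula S(n,k) = (1/k!) sum_{j=0}^{k} (-1)^(k-j) C(k,j) j^n:
S(15, 4) = 42355950
Equivalently, S(n,k) is n! times the coefficient of x^n in the EGF (e^x - 1)^k / k!.

42355950


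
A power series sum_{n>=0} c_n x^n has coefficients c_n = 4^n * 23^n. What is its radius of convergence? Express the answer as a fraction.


By the root test (Cauchy-Hadamard), the radius is R = 1 / limsup_n |c_n|^(1/n).
Here |c_n|^(1/n) = (4^n * 23^n)^(1/n) = 4 * 23 = 92 for all n.
So R = 1/92 = 1/92.

1/92


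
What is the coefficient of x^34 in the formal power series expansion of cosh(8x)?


The Maclaurin series is cosh(t) = sum_{m>=0} t^(2m) / (2m)!, so substituting t = 8x, only even powers of x are nonzero, with coefficient of x^(2m) equal to 8^(2m) / (2m)!.
For x^34 the coefficient is 8^34/34! = 5070602400912917605986812821504/295232799039604140847618609643520000000 = 1180591620717411303424/68739242628124575327993046875.

1180591620717411303424/68739242628124575327993046875


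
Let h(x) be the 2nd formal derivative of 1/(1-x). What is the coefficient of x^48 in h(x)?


Differentiating 2 times: d^2/dx^2 [1/(1-x)] = 2!/(1-x)^3.
The expansion 1/(1-x)^3 = sum_{k>=0} C(k+2, 2) x^k, so the coefficient of x^n in 2!/(1-x)^3 is 2! * C(n+2, 2).
For n = 48: 2 * C(50, 2) = 2 * 1225 = 2450

2450


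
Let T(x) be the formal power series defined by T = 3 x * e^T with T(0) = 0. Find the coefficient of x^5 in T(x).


Apply the Lagrange inversion formula: if T = 3 x * phi(T) with phi(t) = e^t, then
[x^n] T = 3^n * (1/n) [t^(n-1)] phi(t)^n = 3^n * (1/n) [t^(n-1)] e^(n t) = 3^n * (1/n) * n^(n-1) / (n-1)! = 3^n * n^(n-1) / n!.
When c = 1 this is the Cayley count of rooted labeled trees on n vertices, divided by n!.
For n = 5: 3^5 * 5^4 / 5! = 243 * 625/120 = 10125/8.

10125/8


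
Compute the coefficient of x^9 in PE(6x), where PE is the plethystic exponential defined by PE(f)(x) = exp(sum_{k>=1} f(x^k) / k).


With f(x) = 6x, the exponent is sum_{k>=1} 6 x^k / k = 6 * (-ln(1 - x)). Exponentiating:
PE(6x) = exp(-6 ln(1 - x)) = 1/(1 - x)^6.
By the negative binomial expansion, [x^n] 1/(1 - x)^6 = C(n + 5, 5).
For n = 9: C(14, 5) = 2002.

2002


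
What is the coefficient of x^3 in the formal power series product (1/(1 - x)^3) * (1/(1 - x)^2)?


Combine the factors: (1/(1 - x)^3) * (1/(1 - x)^2) = 1/(1 - x)^5.
Then use 1/(1 - x)^r = sum_{k>=0} C(k + r - 1, r - 1) x^k with r = 5 and k = 3:
C(7, 4) = 35.

35


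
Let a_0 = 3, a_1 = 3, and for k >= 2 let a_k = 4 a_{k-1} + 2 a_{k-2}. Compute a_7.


Iterating the recurrence forward:
a_0 = 3
a_1 = 3
a_2 = 4*3 + 2*3 = 18
a_3 = 4*18 + 2*3 = 78
a_4 = 4*78 + 2*18 = 348
a_5 = 4*348 + 2*78 = 1548
a_6 = 4*1548 + 2*348 = 6888
a_7 = 4*6888 + 2*1548 = 30648
So a_7 = 30648.

30648


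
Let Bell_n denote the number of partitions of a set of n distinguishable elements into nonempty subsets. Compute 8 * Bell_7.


Bell_7 can be computed from the Bell triangle or from Dobinski's identity Bell_n = (1/e) * sum_{k>=0} k^n / k!.
Computing Bell_7 = 877.
Then 8 * 877 = 7016.

7016


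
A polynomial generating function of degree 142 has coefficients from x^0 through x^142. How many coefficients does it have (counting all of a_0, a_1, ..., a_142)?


A polynomial of degree 142 takes the form a_0 + a_1 x + ... + a_142 x^142.
The number of coefficients is 142 + 1 = 143.

143


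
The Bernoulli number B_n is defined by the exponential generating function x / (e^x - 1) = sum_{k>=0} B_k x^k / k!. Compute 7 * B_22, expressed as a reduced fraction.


Bernoulli numbers can also be computed recursively via B_0 = 1 and sum_{j=0}^{m} C(m+1, j) B_j = 0 for m >= 1. Odd-index Bernoulli numbers vanish for k >= 3.
Computing B_22 = 854513/138, so 7 * B_22 = 7 * 854513/138 = 5981591/138.

5981591/138


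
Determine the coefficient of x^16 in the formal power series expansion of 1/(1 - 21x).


The geometric series identity gives 1/(1 - c x) = sum_{k>=0} c^k x^k, so the coefficient of x^k is c^k.
Here c = 21 and k = 16.
Computing: 21^16 = 1430568690241985328321

1430568690241985328321


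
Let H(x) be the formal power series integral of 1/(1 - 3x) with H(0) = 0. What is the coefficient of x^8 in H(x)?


1/(1 - 3x) = sum_{k>=0} 3^k x^k. Integrating termwise with H(0) = 0:
H(x) = sum_{k>=0} 3^k x^(k+1) / (k+1) = sum_{m>=1} 3^(m-1) x^m / m.
For m = 8: 3^7/8 = 2187/8 = 2187/8.

2187/8


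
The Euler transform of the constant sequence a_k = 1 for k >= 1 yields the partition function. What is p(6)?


The Euler transform converts the sequence a_k = 1 into the number of integer partitions.
Using the recurrence or dynamic programming:
p(6) = 11

11


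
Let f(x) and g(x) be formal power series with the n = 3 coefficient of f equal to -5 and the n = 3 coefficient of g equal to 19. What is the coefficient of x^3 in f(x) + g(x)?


Addition of formal power series is termwise.
The coefficient of x^3 in f + g = -5 + 19
= 14

14


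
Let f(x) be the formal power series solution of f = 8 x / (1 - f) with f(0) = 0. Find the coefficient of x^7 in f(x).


Apply Lagrange inversion: f = 8 x * phi(f) with phi(t) = 1/(1 - t), so
[x^n] f = 8^n * (1/n) [t^(n-1)] phi(t)^n = 8^n * (1/n) [t^(n-1)] (1 - t)^(-n) = 8^n * (1/n) C(2n - 2, n - 1) = 8^n * C_{n-1}.
For n = 7: C_6 = C(12, 6) / 7 = 924/7 = 132.
With the 8^7 = 2097152 factor, the coefficient is 2097152 * 132 = 276824064.

276824064


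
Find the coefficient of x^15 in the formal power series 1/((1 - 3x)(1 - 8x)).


By partial fractions or Cauchy convolution:
The coefficient equals sum_{k=0}^{15} 3^k * 8^(15-k).
= 56294986732787

56294986732787


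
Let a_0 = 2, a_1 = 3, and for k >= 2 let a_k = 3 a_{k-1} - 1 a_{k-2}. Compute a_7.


Iterating the recurrence forward:
a_0 = 2
a_1 = 3
a_2 = 3*3 - 1*2 = 7
a_3 = 3*7 - 1*3 = 18
a_4 = 3*18 - 1*7 = 47
a_5 = 3*47 - 1*18 = 123
a_6 = 3*123 - 1*47 = 322
a_7 = 3*322 - 1*123 = 843
So a_7 = 843.

843


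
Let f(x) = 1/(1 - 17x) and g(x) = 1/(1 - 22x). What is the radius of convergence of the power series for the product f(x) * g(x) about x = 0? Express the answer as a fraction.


The radius of 1/(1 - 17x) is 1/17 (nearest singularity at x = 1/17), and the radius of 1/(1 - 22x) is 1/22.
The product f(x)*g(x) = 1/((1 - 17x)(1 - 22x)) has singularities at both 1/17 and 1/22, so its radius of convergence is the distance to the nearest one:
min(1/17, 1/22) = 1/22.

1/22


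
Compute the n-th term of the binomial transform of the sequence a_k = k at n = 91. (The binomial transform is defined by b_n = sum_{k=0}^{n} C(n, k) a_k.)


With a_k = k, b_n = sum_{k=0}^{n} C(n, k) k. Using k * C(n, k) = n * C(n-1, k-1) gives b_n = n * sum_{k>=1} C(n-1, k-1) = n * 2^(n-1).
For n = 91: 91 * 2^90 = 91 * 1237940039285380274899124224 = 112652543574969605015820304384.

112652543574969605015820304384


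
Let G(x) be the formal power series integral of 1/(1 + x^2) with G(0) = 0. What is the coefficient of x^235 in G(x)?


1/(1 + x^2) = sum_{j>=0} (-1)^j x^(2j). Integrating termwise with G(0) = 0:
G(x) = sum_{j>=0} (-1)^j x^(2j+1) / (2j+1) = arctan(x).
Only odd powers are nonzero. For x^235 write 235 = 2*117 + 1, giving
(-1)^117 / 235 = -1/235 = -1/235.

-1/235


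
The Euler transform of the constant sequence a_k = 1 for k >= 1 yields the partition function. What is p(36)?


The Euler transform converts the sequence a_k = 1 into the number of integer partitions.
Using the recurrence or dynamic programming:
p(36) = 17977

17977


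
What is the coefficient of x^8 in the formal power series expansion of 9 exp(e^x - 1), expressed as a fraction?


exp(e^x - 1) is the exponential generating function for the Bell numbers Bell_k: exp(e^x - 1) = sum_{k>=0} Bell_k x^k / k!.
So the coefficient of x^8 in 9 exp(e^x - 1) is 9 Bell_8 / 8!.
Computing: Bell_8 = 4140 and 8! = 40320, giving
9 * 4140/40320 = 207/224.

207/224


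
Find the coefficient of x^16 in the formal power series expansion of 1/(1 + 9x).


Write 1/(1 + c x) = 1/(1 - (-c) x) and apply the geometric-series identity
1/(1 - y) = sum_{k>=0} y^k to get 1/(1 + c x) = sum_{k>=0} (-c)^k x^k.
So the coefficient of x^k is (-c)^k = (-1)^k * c^k.
Here c = 9 and k = 16:
(-9)^16 = 1 * 1853020188851841 = 1853020188851841

1853020188851841


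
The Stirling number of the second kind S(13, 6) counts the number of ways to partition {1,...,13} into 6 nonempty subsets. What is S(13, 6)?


Using the explicit formula S(n,k) = (1/k!) sum_{j=0}^{k} (-1)^(k-j) C(k,j) j^n:
S(13, 6) = 9321312
Equivalently, S(n,k) is n! times the coefficient of x^n in the EGF (e^x - 1)^k / k!.

9321312


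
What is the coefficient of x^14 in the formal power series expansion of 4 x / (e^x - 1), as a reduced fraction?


The exponential generating function for Bernoulli numbers is
x / (e^x - 1) = sum_{k>=0} B_k x^k / k!.
So the coefficient of x^14 in 4 x / (e^x - 1) is 4 B_14 / 14!.
Computing: B_14 = 7/6, 14! = 87178291200, giving
4 * 7/6 / 87178291200 = 1/18681062400.

1/18681062400


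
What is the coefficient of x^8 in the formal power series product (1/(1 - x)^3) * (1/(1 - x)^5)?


Combine the factors: (1/(1 - x)^3) * (1/(1 - x)^5) = 1/(1 - x)^8.
Then use 1/(1 - x)^r = sum_{k>=0} C(k + r - 1, r - 1) x^k with r = 8 and k = 8:
C(15, 7) = 6435.

6435


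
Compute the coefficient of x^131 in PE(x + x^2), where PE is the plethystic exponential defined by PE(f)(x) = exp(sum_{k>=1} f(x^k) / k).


With f(x) = x + x^2, the exponent is sum_{k>=1} (x^k + x^(2k)) / k = -ln(1 - x) - ln(1 - x^2). Exponentiating:
PE(x + x^2) = 1 / ((1 - x)(1 - x^2)).
This is the generating function for partitions of n into parts of size 1 or 2. The number of 2's can be any j in 0..65, and the rest are 1's, so
[x^131] = floor(131/2) + 1 = 66.

66


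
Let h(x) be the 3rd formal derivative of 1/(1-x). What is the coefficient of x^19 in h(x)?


Differentiating 3 times: d^3/dx^3 [1/(1-x)] = 3!/(1-x)^4.
The expansion 1/(1-x)^4 = sum_{k>=0} C(k+3, 3) x^k, so the coefficient of x^n in 3!/(1-x)^4 is 3! * C(n+3, 3).
For n = 19: 6 * C(22, 3) = 6 * 1540 = 9240

9240


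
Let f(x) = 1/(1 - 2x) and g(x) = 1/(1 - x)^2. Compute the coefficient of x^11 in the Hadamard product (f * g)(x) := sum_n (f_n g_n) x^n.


f has coefficients f_k = 2^k. For g = 1/(1 - x)^2 the coefficient is g_k = C(k + 1, 1) = k + 1. The Hadamard coefficient is (f * g)_k = 2^k * (k + 1).
For k = 11: 2^11 * 12 = 2048 * 12 = 24576.

24576


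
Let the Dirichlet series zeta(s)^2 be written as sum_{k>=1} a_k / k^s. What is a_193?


The Dirichlet convolution of the constant function 1 with itself gives (1 * 1)(k) = sum_{d | k} 1 = d(k), the number of positive divisors of k.
Since zeta(s) = sum_{k>=1} 1/k^s, we have zeta(s)^2 = sum_{k>=1} d(k)/k^s, so a_k = d(k).
For k = 193: the divisors are 1, 193.
Count = 2.

2


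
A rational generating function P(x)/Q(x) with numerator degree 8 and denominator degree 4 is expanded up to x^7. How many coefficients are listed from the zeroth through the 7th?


Expanding up to x^7 gives the coefficients for x^0, x^1, ..., x^7.
That is 7 + 1 = 8 coefficients in total.

8
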